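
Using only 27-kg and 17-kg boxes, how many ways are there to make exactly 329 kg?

Need nonnegative integers with 27j + 17k = 329.
gcd(27, 17) = 1, and 27·(-5) + 17·(8) = 1.
So (j₀, k₀) = (-1645, 2632); general j = -1645 + 17t, k = 2632 - 27t.
j ≥ 0 ⇒ t ≥ 97; k ≥ 0 ⇒ t ≤ 97. That's 1 value of t.

1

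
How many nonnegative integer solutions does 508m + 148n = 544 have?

0

gcd(508, 148) = 4.
By Bézout, 508×(7) + 148×(-24) = 4.
One solution: (27, -89).
General: m = 27 + 37t, n = -89 - 127t.
m ≥ 0 ⇒ t ≥ 0; n ≥ 0 ⇒ t ≤ -1. So t ∈ [0, -1]: 0 solutions.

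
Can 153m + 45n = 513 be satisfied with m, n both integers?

gcd(153, 45) = 9.
9 divides 513, so integer solutions exist.

yes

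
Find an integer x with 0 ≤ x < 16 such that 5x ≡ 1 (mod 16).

13

gcd(16, 5) = 1.
By Bézout, 5×(-3) + 16×(1) = 1.
So 5×-3 ≡ 1 (mod 16), and -3 mod 16 = 13.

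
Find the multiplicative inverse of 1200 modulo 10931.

2086

gcd(10931, 1200):
  10931 = 9×1200 + 131
  1200 = 9×131 + 21
  131 = 6×21 + 5
  21 = 4×5 + 1
  5 = 5×1
so gcd(10931, 1200) = 1.
Back-substitute for Bézout coefficients:
  1 = 21 - 4×5
  ... = 1200×(2086) + 10931×(-229)
So 1200×2086 ≡ 1 (mod 10931), and 2086 mod 10931 = 2086.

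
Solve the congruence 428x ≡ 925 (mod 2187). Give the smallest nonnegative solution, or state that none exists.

gcd(2187, 428):
  2187 = 5·428 + 47
  428 = 9·47 + 5
  47 = 9·5 + 2
  5 = 2·2 + 1
  2 = 2·1
so gcd(2187, 428) = 1.
1 divides 925, so solutions exist.
Back-substitute for Bézout coefficients:
  1 = 5 - 2·2
  ... = 428·(884) + 2187·(-173)
So 428·(884) ≡ 1 (mod 2187); multiply by 925: x ≡ 817700 (mod 2187).
Smallest nonnegative: x = 817700 mod 2187 = 1949.

1949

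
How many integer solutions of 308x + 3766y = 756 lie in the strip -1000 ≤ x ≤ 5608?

24

gcd(3766, 308) = 14  (3766 = 12×308 + 70, 308 = 4×70 + 28, 70 = 2×28 + 14, 28 = 2×14).
Back-substituting, 308×(-110) + 3766×(9) = 14.
Scale by 54: particular solution (-5940, 486); reduce x mod 269: (247, -20).
General solution: x = 247 + 269t, y = -20 - 22t for integer t.
-1000 ≤ 247 + 269t ≤ 5608 gives t ∈ [-4, 19], which is 24 values.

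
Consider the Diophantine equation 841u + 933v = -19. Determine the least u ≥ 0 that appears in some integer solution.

gcd(933, 841):
  933 = 1*841 + 92
  841 = 9*92 + 13
  92 = 7*13 + 1
  13 = 13*1
so gcd(933, 841) = 1.
1 divides -19, so solutions exist.
Back-substitute for Bézout coefficients:
  1 = 92 - 7*13
  ... = 841*(-71) + 933*(64)
Scale by -19/1 = -19: (u₀, v₀) = (1349, -1216).
General solution: u = 1349 + 933t, v = -1216 - 841t for integer t.
u ≥ 0: smallest is 1349 mod 933 = 416 (at t = -1), with v = -375.

416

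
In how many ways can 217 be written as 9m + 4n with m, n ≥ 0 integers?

6

gcd(9, 4) = 1.
By Bézout, 9×(1) + 4×(-2) = 1.
One solution: (1, 52).
General: m = 1 + 4t, n = 52 - 9t.
m ≥ 0 ⇒ t ≥ 0; n ≥ 0 ⇒ t ≤ 5. So t ∈ [0, 5]: 6 solutions.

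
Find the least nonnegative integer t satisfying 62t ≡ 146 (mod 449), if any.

gcd(449, 62) = 1.
1 divides 146, so solutions exist.
By Bézout, 62·(-210) + 449·(29) = 1.
So 62·(-210) ≡ 1 (mod 449); multiply by 146: t ≡ -30660 (mod 449).
Smallest nonnegative: t = -30660 mod 449 = 321.

321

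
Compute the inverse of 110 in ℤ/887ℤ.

gcd(887, 110) = 1  (887 = 8*110 + 7, 110 = 15*7 + 5, 7 = 1*5 + 2, 5 = 2*2 + 1, 2 = 2*1).
Back-substituting, 110*(379) + 887*(-47) = 1.
So 110*379 ≡ 1 (mod 887), and 379 mod 887 = 379.

379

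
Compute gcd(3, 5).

gcd(5, 3):
  5 = 1×3 + 2
  3 = 1×2 + 1
  2 = 2×1
so gcd(5, 3) = 1.

1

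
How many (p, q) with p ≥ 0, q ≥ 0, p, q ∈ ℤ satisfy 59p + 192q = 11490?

gcd(192, 59):
  192 = 3·59 + 15
  59 = 3·15 + 14
  15 = 1·14 + 1
  14 = 14·1
so gcd(192, 59) = 1.
Back-substitute for Bézout coefficients:
  1 = 15 - 1·14
  ... = 59·(-13) + 192·(4)
Scale by 11490: one solution is (-149370, 45960). Reduce p mod 192: (6, 58).
General: p = 6 + 192t, q = 58 - 59t.
p ≥ 0 ⇒ t ≥ 0; q ≥ 0 ⇒ t ≤ 0. So t ∈ [0, 0]: 1 solution.

1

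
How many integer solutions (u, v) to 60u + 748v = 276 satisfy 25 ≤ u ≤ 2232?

12

gcd(748, 60) = 4  (748 = 12·60 + 28, 60 = 2·28 + 4, 28 = 7·4).
Back-substituting, 60·(25) + 748·(-2) = 4.
Scale by 69: particular solution (1725, -138); reduce u mod 187: (42, -3).
General solution: u = 42 + 187t, v = -3 - 15t for integer t.
25 ≤ 42 + 187t ≤ 2232 gives t ∈ [0, 11], which is 12 values.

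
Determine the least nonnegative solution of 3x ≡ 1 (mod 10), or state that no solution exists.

7

gcd(10, 3) = 1  (10 = 3*3 + 1, 3 = 3*1).
1 divides 1, so solutions exist.
Back-substituting, 3*(-3) + 10*(1) = 1.
So 3*(-3) ≡ 1 (mod 10); multiply by 1: x ≡ -3 (mod 10).
Smallest nonnegative: x = -3 mod 10 = 7.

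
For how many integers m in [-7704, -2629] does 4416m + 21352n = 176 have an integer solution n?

gcd(21352, 4416) = 8.
By Bézout, 4416*(440) + 21352*(-91) = 8.
Particular solution: (1673, -346).
General solution: m = 1673 + 2669t, n = -346 - 552t for integer t.
-7704 ≤ 1673 + 2669t ≤ -2629 gives t ∈ [-3, -2], which is 2 values.

2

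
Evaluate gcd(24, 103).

gcd(103, 24):
  103 = 4*24 + 7
  24 = 3*7 + 3
  7 = 2*3 + 1
  3 = 3*1
so gcd(103, 24) = 1.

1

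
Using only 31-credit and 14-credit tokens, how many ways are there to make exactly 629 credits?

Need nonnegative integers with 31j + 14k = 629.
gcd(31, 14) = 1, and 31·(5) + 14·(-11) = 1.
So (j₀, k₀) = (3145, -6919); general j = 3145 + 14t, k = -6919 - 31t.
j ≥ 0 ⇒ t ≥ -224; k ≥ 0 ⇒ t ≤ -224. That's 1 value of t.

1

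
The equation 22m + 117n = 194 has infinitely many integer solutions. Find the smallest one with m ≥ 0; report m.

gcd(117, 22):
  117 = 5·22 + 7
  22 = 3·7 + 1
  7 = 7·1
so gcd(117, 22) = 1.
1 divides 194, so solutions exist.
Back-substitute for Bézout coefficients:
  1 = 22 - 3·7
  ... = 22·(16) + 117·(-3)
Scale by 194/1 = 194: (m₀, n₀) = (3104, -582).
General solution: m = 3104 + 117t, n = -582 - 22t for integer t.
m ≥ 0: smallest is 3104 mod 117 = 62 (at t = -26), with n = -10.

62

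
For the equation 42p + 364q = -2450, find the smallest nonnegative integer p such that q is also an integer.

11

gcd(364, 42):
  364 = 8·42 + 28
  42 = 1·28 + 14
  28 = 2·14
so gcd(364, 42) = 14.
14 divides -2450, so solutions exist.
Back-substitute for Bézout coefficients:
  14 = 42 - 1·28
  ... = 42·(9) + 364·(-1)
Scale by -2450/14 = -175: (p₀, q₀) = (-1575, 175).
General solution: p = -1575 + 26t, q = 175 - 3t for integer t.
p ≥ 0: smallest is -1575 mod 26 = 11 (at t = 61), with q = -8.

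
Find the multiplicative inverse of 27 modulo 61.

gcd(61, 27) = 1.
By Bézout, 27·(-9) + 61·(4) = 1.
So 27·-9 ≡ 1 (mod 61), and -9 mod 61 = 52.

52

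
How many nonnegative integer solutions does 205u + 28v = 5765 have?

1

gcd(205, 28) = 1  (205 = 7*28 + 9, 28 = 3*9 + 1, 9 = 9*1).
Back-substituting, 205*(-3) + 28*(22) = 1.
Scale by 5765: one solution is (-17295, 126830). Reduce u mod 28: (9, 140).
General: u = 9 + 28t, v = 140 - 205t.
u ≥ 0 ⇒ t ≥ 0; v ≥ 0 ⇒ t ≤ 0. So t ∈ [0, 0]: 1 solution.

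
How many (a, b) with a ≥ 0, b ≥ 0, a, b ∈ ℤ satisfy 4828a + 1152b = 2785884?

2

gcd(4828, 1152):
  4828 = 4×1152 + 220
  1152 = 5×220 + 52
  220 = 4×52 + 12
  52 = 4×12 + 4
  12 = 3×4
so gcd(4828, 1152) = 4.
Back-substitute for Bézout coefficients:
  4 = 52 - 4×12
  ... = 4828×(-89) + 1152×(373)
Scale by 696471: one solution is (-61985919, 259783683). Reduce a mod 288: (33, 2280).
General: a = 33 + 288t, b = 2280 - 1207t.
a ≥ 0 ⇒ t ≥ 0; b ≥ 0 ⇒ t ≤ 1. So t ∈ [0, 1]: 2 solutions.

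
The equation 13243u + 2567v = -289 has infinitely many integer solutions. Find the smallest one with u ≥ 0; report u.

144

gcd(13243, 2567) = 17.
17 divides -289, so solutions exist.
By Bézout, 13243×(-44) + 2567×(227) = 17.
Scale by -289/17 = -17: (u₀, v₀) = (748, -3859).
General solution: u = 748 + 151t, v = -3859 - 779t for integer t.
u ≥ 0: smallest is 748 mod 151 = 144 (at t = -4), with v = -743.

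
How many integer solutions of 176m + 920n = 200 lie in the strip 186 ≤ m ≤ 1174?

gcd(920, 176):
  920 = 5×176 + 40
  176 = 4×40 + 16
  40 = 2×16 + 8
  16 = 2×8
so gcd(920, 176) = 8.
Back-substitute for Bézout coefficients:
  8 = 40 - 2×16
  ... = 176×(-47) + 920×(9)
Scale by 25: particular solution (-1175, 225); reduce m mod 115: (90, -17).
General solution: m = 90 + 115t, n = -17 - 22t for integer t.
186 ≤ 90 + 115t ≤ 1174 gives t ∈ [1, 9], which is 9 values.

9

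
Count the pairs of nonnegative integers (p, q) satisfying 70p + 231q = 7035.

3

gcd(231, 70) = 7  (231 = 3×70 + 21, 70 = 3×21 + 7, 21 = 3×7).
Back-substituting, 70×(10) + 231×(-3) = 7.
Scale by 1005: one solution is (10050, -3015). Reduce p mod 33: (18, 25).
General: p = 18 + 33t, q = 25 - 10t.
p ≥ 0 ⇒ t ≥ 0; q ≥ 0 ⇒ t ≤ 2. So t ∈ [0, 2]: 3 solutions.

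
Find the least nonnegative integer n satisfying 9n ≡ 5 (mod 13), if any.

2

gcd(13, 9):
  13 = 1×9 + 4
  9 = 2×4 + 1
  4 = 4×1
so gcd(13, 9) = 1.
1 divides 5, so solutions exist.
Back-substitute for Bézout coefficients:
  1 = 9 - 2×4
  ... = 9×(3) + 13×(-2)
So 9×(3) ≡ 1 (mod 13); multiply by 5: n ≡ 15 (mod 13).
Smallest nonnegative: n = 15 mod 13 = 2.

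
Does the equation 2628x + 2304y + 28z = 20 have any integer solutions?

gcd(2628, 2304) = 36  (2628 = 1·2304 + 324, 2304 = 7·324 + 36, 324 = 9·36).
gcd(36, 28) = 4.
4 divides 20, so integer solutions exist.

yes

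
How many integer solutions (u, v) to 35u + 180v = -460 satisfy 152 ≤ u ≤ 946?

22

gcd(180, 35) = 5  (180 = 5*35 + 5, 35 = 7*5).
Back-substituting, 35*(-5) + 180*(1) = 5.
Scale by -92: particular solution (460, -92); reduce u mod 36: (28, -8).
General solution: u = 28 + 36t, v = -8 - 7t for integer t.
152 ≤ 28 + 36t ≤ 946 gives t ∈ [4, 25], which is 22 values.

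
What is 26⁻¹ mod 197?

gcd(197, 26) = 1.
By Bézout, 26*(-53) + 197*(7) = 1.
So 26*-53 ≡ 1 (mod 197), and -53 mod 197 = 144.

144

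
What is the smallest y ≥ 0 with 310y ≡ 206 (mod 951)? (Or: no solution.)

gcd(951, 310) = 1  (951 = 3*310 + 21, 310 = 14*21 + 16, 21 = 1*16 + 5, 16 = 3*5 + 1, 5 = 5*1).
1 divides 206, so solutions exist.
Back-substituting, 310*(181) + 951*(-59) = 1.
So 310*(181) ≡ 1 (mod 951); multiply by 206: y ≡ 37286 (mod 951).
Smallest nonnegative: y = 37286 mod 951 = 197.

197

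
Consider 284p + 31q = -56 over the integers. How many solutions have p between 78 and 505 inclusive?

14

gcd(284, 31) = 1.
By Bézout, 284·(-6) + 31·(55) = 1.
Particular solution: (26, -240).
General solution: p = 26 + 31t, q = -240 - 284t for integer t.
78 ≤ 26 + 31t ≤ 505 gives t ∈ [2, 15], which is 14 values.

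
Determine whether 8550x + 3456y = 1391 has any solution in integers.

no

gcd(8550, 3456) = 18  (8550 = 2*3456 + 1638, 3456 = 2*1638 + 180, 1638 = 9*180 + 18, 180 = 10*18).
18 does not divide 1391 (remainder 5), so no integer solutions.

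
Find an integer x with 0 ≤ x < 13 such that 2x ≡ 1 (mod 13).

7

gcd(13, 2) = 1.
By Bézout, 2×(-6) + 13×(1) = 1.
So 2×-6 ≡ 1 (mod 13), and -6 mod 13 = 7.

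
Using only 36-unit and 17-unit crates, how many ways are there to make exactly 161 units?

Need nonnegative integers with 36j + 17k = 161.
gcd(36, 17) = 1, and 36·(-8) + 17·(17) = 1.
So (j₀, k₀) = (-1288, 2737); general j = -1288 + 17t, k = 2737 - 36t.
j ≥ 0 ⇒ t ≥ 76; k ≥ 0 ⇒ t ≤ 76. That's 1 value of t.

1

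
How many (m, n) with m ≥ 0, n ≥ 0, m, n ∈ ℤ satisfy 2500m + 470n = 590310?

gcd(2500, 470) = 10  (2500 = 5×470 + 150, 470 = 3×150 + 20, 150 = 7×20 + 10, 20 = 2×10).
Back-substituting, 2500×(22) + 470×(-117) = 10.
Scale by 59031: one solution is (1298682, -6906627). Reduce m mod 47: (25, 1123).
General: m = 25 + 47t, n = 1123 - 250t.
m ≥ 0 ⇒ t ≥ 0; n ≥ 0 ⇒ t ≤ 4. So t ∈ [0, 4]: 5 solutions.

5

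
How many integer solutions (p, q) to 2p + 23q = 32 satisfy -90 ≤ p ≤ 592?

gcd(23, 2) = 1.
By Bézout, 2·(-11) + 23·(1) = 1.
Particular solution: (16, 0).
General solution: p = 16 + 23t, q = 0 - 2t for integer t.
-90 ≤ 16 + 23t ≤ 592 gives t ∈ [-4, 25], which is 30 values.

30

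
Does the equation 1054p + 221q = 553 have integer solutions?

gcd(1054, 221) = 17.
17 does not divide 553 (remainder 9), so no integer solutions.

no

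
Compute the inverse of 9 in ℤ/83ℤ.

37

gcd(83, 9):
  83 = 9·9 + 2
  9 = 4·2 + 1
  2 = 2·1
so gcd(83, 9) = 1.
Back-substitute for Bézout coefficients:
  1 = 9 - 4·2
  ... = 9·(37) + 83·(-4)
So 9·37 ≡ 1 (mod 83), and 37 mod 83 = 37.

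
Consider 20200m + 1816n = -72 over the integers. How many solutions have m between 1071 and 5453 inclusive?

gcd(20200, 1816) = 8.
By Bézout, 20200*(73) + 1816*(-812) = 8.
Particular solution: (24, -267).
General solution: m = 24 + 227t, n = -267 - 2525t for integer t.
1071 ≤ 24 + 227t ≤ 5453 gives t ∈ [5, 23], which is 19 values.

19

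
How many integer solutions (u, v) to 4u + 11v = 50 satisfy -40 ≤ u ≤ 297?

gcd(11, 4) = 1  (11 = 2*4 + 3, 4 = 1*3 + 1, 3 = 3*1).
Back-substituting, 4*(3) + 11*(-1) = 1.
Scale by 50: particular solution (150, -50); reduce u mod 11: (7, 2).
General solution: u = 7 + 11t, v = 2 - 4t for integer t.
-40 ≤ 7 + 11t ≤ 297 gives t ∈ [-4, 26], which is 31 values.

31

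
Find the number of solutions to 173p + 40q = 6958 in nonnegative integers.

gcd(173, 40) = 1.
By Bézout, 173*(-3) + 40*(13) = 1.
One solution: (6, 148).
General: p = 6 + 40t, q = 148 - 173t.
p ≥ 0 ⇒ t ≥ 0; q ≥ 0 ⇒ t ≤ 0. So t ∈ [0, 0]: 1 solution.

1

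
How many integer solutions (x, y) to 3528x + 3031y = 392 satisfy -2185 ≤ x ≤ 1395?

gcd(3528, 3031) = 7.
By Bézout, 3528×(61) + 3031×(-71) = 7.
Particular solution: (385, -448).
General solution: x = 385 + 433t, y = -448 - 504t for integer t.
-2185 ≤ 385 + 433t ≤ 1395 gives t ∈ [-5, 2], which is 8 values.

8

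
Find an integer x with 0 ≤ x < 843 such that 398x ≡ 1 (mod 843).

269

gcd(843, 398):
  843 = 2*398 + 47
  398 = 8*47 + 22
  47 = 2*22 + 3
  22 = 7*3 + 1
  3 = 3*1
so gcd(843, 398) = 1.
Back-substitute for Bézout coefficients:
  1 = 22 - 7*3
  ... = 398*(269) + 843*(-127)
So 398*269 ≡ 1 (mod 843), and 269 mod 843 = 269.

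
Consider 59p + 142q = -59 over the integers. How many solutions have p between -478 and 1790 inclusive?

16

gcd(142, 59):
  142 = 2·59 + 24
  59 = 2·24 + 11
  24 = 2·11 + 2
  11 = 5·2 + 1
  2 = 2·1
so gcd(142, 59) = 1.
Back-substitute for Bézout coefficients:
  1 = 11 - 5·2
  ... = 59·(65) + 142·(-27)
Scale by -59: particular solution (-3835, 1593); reduce p mod 142: (141, -59).
General solution: p = 141 + 142t, q = -59 - 59t for integer t.
-478 ≤ 141 + 142t ≤ 1790 gives t ∈ [-4, 11], which is 16 values.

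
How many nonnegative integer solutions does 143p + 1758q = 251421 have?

1

gcd(1758, 143) = 1.
By Bézout, 143*(209) + 1758*(-17) = 1.
One solution: (369, 113).
General: p = 369 + 1758t, q = 113 - 143t.
p ≥ 0 ⇒ t ≥ 0; q ≥ 0 ⇒ t ≤ 0. So t ∈ [0, 0]: 1 solution.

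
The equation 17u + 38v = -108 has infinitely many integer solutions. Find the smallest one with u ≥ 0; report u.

16

gcd(38, 17) = 1.
1 divides -108, so solutions exist.
By Bézout, 17·(9) + 38·(-4) = 1.
Scale by -108/1 = -108: (u₀, v₀) = (-972, 432).
General solution: u = -972 + 38t, v = 432 - 17t for integer t.
u ≥ 0: smallest is -972 mod 38 = 16 (at t = 26), with v = -10.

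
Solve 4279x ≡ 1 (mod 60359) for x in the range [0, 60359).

gcd(60359, 4279) = 1.
By Bézout, 4279·(-9860) + 60359·(699) = 1.
So 4279·-9860 ≡ 1 (mod 60359), and -9860 mod 60359 = 50499.

50499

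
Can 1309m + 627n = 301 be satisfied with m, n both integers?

gcd(1309, 627) = 11  (1309 = 2×627 + 55, 627 = 11×55 + 22, 55 = 2×22 + 11, 22 = 2×11).
11 does not divide 301 (remainder 4), so no integer solutions.

no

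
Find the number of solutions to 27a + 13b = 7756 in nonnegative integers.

gcd(27, 13):
  27 = 2×13 + 1
  13 = 13×1
so gcd(27, 13) = 1.
Back-substitute for Bézout coefficients:
  1 = 27 - 2×13
  ... = 27×(1) + 13×(-2)
Scale by 7756: one solution is (7756, -15512). Reduce a mod 13: (8, 580).
General: a = 8 + 13t, b = 580 - 27t.
a ≥ 0 ⇒ t ≥ 0; b ≥ 0 ⇒ t ≤ 21. So t ∈ [0, 21]: 22 solutions.

22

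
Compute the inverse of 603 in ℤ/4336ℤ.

1395

gcd(4336, 603):
  4336 = 7*603 + 115
  603 = 5*115 + 28
  115 = 4*28 + 3
  28 = 9*3 + 1
  3 = 3*1
so gcd(4336, 603) = 1.
Back-substitute for Bézout coefficients:
  1 = 28 - 9*3
  ... = 603*(1395) + 4336*(-194)
So 603*1395 ≡ 1 (mod 4336), and 1395 mod 4336 = 1395.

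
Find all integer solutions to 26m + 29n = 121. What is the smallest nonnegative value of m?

8

gcd(29, 26) = 1  (29 = 1·26 + 3, 26 = 8·3 + 2, 3 = 1·2 + 1, 2 = 2·1).
1 divides 121, so solutions exist.
Back-substituting, 26·(-10) + 29·(9) = 1.
Scale by 121/1 = 121: (m₀, n₀) = (-1210, 1089).
General solution: m = -1210 + 29t, n = 1089 - 26t for integer t.
m ≥ 0: smallest is -1210 mod 29 = 8 (at t = 42), with n = -3.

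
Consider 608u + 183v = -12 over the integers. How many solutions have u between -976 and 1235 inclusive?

gcd(608, 183) = 1.
By Bézout, 608*(-31) + 183*(103) = 1.
Particular solution: (6, -20).
General solution: u = 6 + 183t, v = -20 - 608t for integer t.
-976 ≤ 6 + 183t ≤ 1235 gives t ∈ [-5, 6], which is 12 values.

12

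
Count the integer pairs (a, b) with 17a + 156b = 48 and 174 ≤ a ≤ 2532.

gcd(156, 17) = 1  (156 = 9*17 + 3, 17 = 5*3 + 2, 3 = 1*2 + 1, 2 = 2*1).
Back-substituting, 17*(-55) + 156*(6) = 1.
Scale by 48: particular solution (-2640, 288); reduce a mod 156: (12, -1).
General solution: a = 12 + 156t, b = -1 - 17t for integer t.
174 ≤ 12 + 156t ≤ 2532 gives t ∈ [2, 16], which is 15 values.

15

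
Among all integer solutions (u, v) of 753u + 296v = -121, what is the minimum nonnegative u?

gcd(753, 296) = 1  (753 = 2×296 + 161, 296 = 1×161 + 135, 161 = 1×135 + 26, 135 = 5×26 + 5, 26 = 5×5 + 1, 5 = 5×1).
1 divides -121, so solutions exist.
Back-substituting, 753×(57) + 296×(-145) = 1.
Scale by -121/1 = -121: (u₀, v₀) = (-6897, 17545).
General solution: u = -6897 + 296t, v = 17545 - 753t for integer t.
u ≥ 0: smallest is -6897 mod 296 = 207 (at t = 24), with v = -527.

207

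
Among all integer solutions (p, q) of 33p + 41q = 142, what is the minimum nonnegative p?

13

gcd(41, 33) = 1.
1 divides 142, so solutions exist.
By Bézout, 33×(5) + 41×(-4) = 1.
Scale by 142/1 = 142: (p₀, q₀) = (710, -568).
General solution: p = 710 + 41t, q = -568 - 33t for integer t.
p ≥ 0: smallest is 710 mod 41 = 13 (at t = -17), with q = -7.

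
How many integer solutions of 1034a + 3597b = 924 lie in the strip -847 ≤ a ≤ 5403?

gcd(3597, 1034) = 11.
By Bézout, 1034*(-80) + 3597*(23) = 11.
Particular solution: (147, -42).
General solution: a = 147 + 327t, b = -42 - 94t for integer t.
-847 ≤ 147 + 327t ≤ 5403 gives t ∈ [-3, 16], which is 20 values.

20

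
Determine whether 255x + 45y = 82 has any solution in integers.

gcd(255, 45) = 15  (255 = 5*45 + 30, 45 = 1*30 + 15, 30 = 2*15).
15 does not divide 82 (remainder 7), so no integer solutions.

no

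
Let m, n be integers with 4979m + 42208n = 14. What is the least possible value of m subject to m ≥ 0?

gcd(42208, 4979) = 1.
1 divides 14, so solutions exist.
By Bézout, 4979×(-2789) + 42208×(329) = 1.
Scale by 14/1 = 14: (m₀, n₀) = (-39046, 4606).
General solution: m = -39046 + 42208t, n = 4606 - 4979t for integer t.
m ≥ 0: smallest is -39046 mod 42208 = 3162 (at t = 1), with n = -373.

3162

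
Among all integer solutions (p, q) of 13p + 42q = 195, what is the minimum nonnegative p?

gcd(42, 13):
  42 = 3×13 + 3
  13 = 4×3 + 1
  3 = 3×1
so gcd(42, 13) = 1.
1 divides 195, so solutions exist.
Back-substitute for Bézout coefficients:
  1 = 13 - 4×3
  ... = 13×(13) + 42×(-4)
Scale by 195/1 = 195: (p₀, q₀) = (2535, -780).
General solution: p = 2535 + 42t, q = -780 - 13t for integer t.
p ≥ 0: smallest is 2535 mod 42 = 15 (at t = -60), with q = 0.

15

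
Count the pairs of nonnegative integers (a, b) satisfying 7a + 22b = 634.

gcd(22, 7) = 1.
By Bézout, 7*(-3) + 22*(1) = 1.
One solution: (12, 25).
General: a = 12 + 22t, b = 25 - 7t.
a ≥ 0 ⇒ t ≥ 0; b ≥ 0 ⇒ t ≤ 3. So t ∈ [0, 3]: 4 solutions.

4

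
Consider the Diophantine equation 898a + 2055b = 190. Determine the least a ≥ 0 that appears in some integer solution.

1030

gcd(2055, 898) = 1  (2055 = 2·898 + 259, 898 = 3·259 + 121, 259 = 2·121 + 17, 121 = 7·17 + 2, 17 = 8·2 + 1, 2 = 2·1).
1 divides 190, so solutions exist.
Back-substituting, 898·(-968) + 2055·(423) = 1.
Scale by 190/1 = 190: (a₀, b₀) = (-183920, 80370).
General solution: a = -183920 + 2055t, b = 80370 - 898t for integer t.
a ≥ 0: smallest is -183920 mod 2055 = 1030 (at t = 90), with b = -450.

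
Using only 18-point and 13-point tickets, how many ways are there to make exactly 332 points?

Need nonnegative integers with 18j + 13k = 332.
gcd(18, 13) = 1, and 18·(-5) + 13·(7) = 1.
So (j₀, k₀) = (-1660, 2324); general j = -1660 + 13t, k = 2324 - 18t.
j ≥ 0 ⇒ t ≥ 128; k ≥ 0 ⇒ t ≤ 129. That's 2 values of t.

2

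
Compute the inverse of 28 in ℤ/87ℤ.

28

gcd(87, 28) = 1  (87 = 3×28 + 3, 28 = 9×3 + 1, 3 = 3×1).
Back-substituting, 28×(28) + 87×(-9) = 1.
So 28×28 ≡ 1 (mod 87), and 28 mod 87 = 28.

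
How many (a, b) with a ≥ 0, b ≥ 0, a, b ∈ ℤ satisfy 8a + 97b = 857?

gcd(97, 8):
  97 = 12·8 + 1
  8 = 8·1
so gcd(97, 8) = 1.
Back-substitute for Bézout coefficients:
  1 = 97 - 12·8
  ... = 8·(-12) + 97·(1)
Scale by 857: one solution is (-10284, 857). Reduce a mod 97: (95, 1).
General: a = 95 + 97t, b = 1 - 8t.
a ≥ 0 ⇒ t ≥ 0; b ≥ 0 ⇒ t ≤ 0. So t ∈ [0, 0]: 1 solution.

1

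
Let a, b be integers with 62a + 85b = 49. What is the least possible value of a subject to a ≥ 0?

gcd(85, 62) = 1.
1 divides 49, so solutions exist.
By Bézout, 62×(-37) + 85×(27) = 1.
Scale by 49/1 = 49: (a₀, b₀) = (-1813, 1323).
General solution: a = -1813 + 85t, b = 1323 - 62t for integer t.
a ≥ 0: smallest is -1813 mod 85 = 57 (at t = 22), with b = -41.

57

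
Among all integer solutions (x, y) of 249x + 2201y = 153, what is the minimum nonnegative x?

1300

gcd(2201, 249) = 1.
1 divides 153, so solutions exist.
By Bézout, 249·(-495) + 2201·(56) = 1.
Scale by 153/1 = 153: (x₀, y₀) = (-75735, 8568).
General solution: x = -75735 + 2201t, y = 8568 - 249t for integer t.
x ≥ 0: smallest is -75735 mod 2201 = 1300 (at t = 35), with y = -147.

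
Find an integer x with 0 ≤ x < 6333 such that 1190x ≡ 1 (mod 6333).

5870

gcd(6333, 1190) = 1  (6333 = 5*1190 + 383, 1190 = 3*383 + 41, 383 = 9*41 + 14, 41 = 2*14 + 13, 14 = 1*13 + 1, 13 = 13*1).
Back-substituting, 1190*(-463) + 6333*(87) = 1.
So 1190*-463 ≡ 1 (mod 6333), and -463 mod 6333 = 5870.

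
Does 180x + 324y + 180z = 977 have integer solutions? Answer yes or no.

no

gcd(324, 180) = 36  (324 = 1×180 + 144, 180 = 1×144 + 36, 144 = 4×36).
gcd(36, 180) = 36.
36 does not divide 977 (remainder 5), so no integer solutions.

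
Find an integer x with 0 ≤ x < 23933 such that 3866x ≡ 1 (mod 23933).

22082

gcd(23933, 3866) = 1.
By Bézout, 3866×(-1851) + 23933×(299) = 1.
So 3866×-1851 ≡ 1 (mod 23933), and -1851 mod 23933 = 22082.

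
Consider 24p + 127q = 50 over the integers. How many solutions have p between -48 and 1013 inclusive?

gcd(127, 24) = 1.
By Bézout, 24*(-37) + 127*(7) = 1.
Particular solution: (55, -10).
General solution: p = 55 + 127t, q = -10 - 24t for integer t.
-48 ≤ 55 + 127t ≤ 1013 gives t ∈ [0, 7], which is 8 values.

8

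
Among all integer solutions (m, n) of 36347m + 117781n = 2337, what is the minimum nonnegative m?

gcd(117781, 36347) = 19.
19 divides 2337, so solutions exist.
By Bézout, 36347·(-849) + 117781·(262) = 19.
Scale by 2337/19 = 123: (m₀, n₀) = (-104427, 32226).
General solution: m = -104427 + 6199t, n = 32226 - 1913t for integer t.
m ≥ 0: smallest is -104427 mod 6199 = 956 (at t = 17), with n = -295.

956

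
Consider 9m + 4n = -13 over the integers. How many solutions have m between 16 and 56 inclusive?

10

gcd(9, 4) = 1  (9 = 2*4 + 1, 4 = 4*1).
Back-substituting, 9*(1) + 4*(-2) = 1.
Scale by -13: particular solution (-13, 26); reduce m mod 4: (3, -10).
General solution: m = 3 + 4t, n = -10 - 9t for integer t.
16 ≤ 3 + 4t ≤ 56 gives t ∈ [4, 13], which is 10 values.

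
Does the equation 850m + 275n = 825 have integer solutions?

gcd(850, 275) = 25.
25 divides 825, so integer solutions exist.

yes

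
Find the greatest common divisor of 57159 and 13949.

gcd(57159, 13949):
  57159 = 4*13949 + 1363
  13949 = 10*1363 + 319
  1363 = 4*319 + 87
  319 = 3*87 + 58
  87 = 1*58 + 29
  58 = 2*29
so gcd(57159, 13949) = 29.

29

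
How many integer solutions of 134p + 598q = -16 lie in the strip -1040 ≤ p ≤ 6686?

26

gcd(598, 134) = 2.
By Bézout, 134·(-58) + 598·(13) = 2.
Particular solution: (165, -37).
General solution: p = 165 + 299t, q = -37 - 67t for integer t.
-1040 ≤ 165 + 299t ≤ 6686 gives t ∈ [-4, 21], which is 26 values.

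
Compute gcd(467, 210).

1

gcd(467, 210):
  467 = 2·210 + 47
  210 = 4·47 + 22
  47 = 2·22 + 3
  22 = 7·3 + 1
  3 = 3·1
so gcd(467, 210) = 1.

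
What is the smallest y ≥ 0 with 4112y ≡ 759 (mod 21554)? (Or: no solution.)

gcd(21554, 4112):
  21554 = 5·4112 + 994
  4112 = 4·994 + 136
  994 = 7·136 + 42
  136 = 3·42 + 10
  42 = 4·10 + 2
  10 = 5·2
so gcd(21554, 4112) = 2.
2 does not divide 759, so the congruence has no solution.

no solution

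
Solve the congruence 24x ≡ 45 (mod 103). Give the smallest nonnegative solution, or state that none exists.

92

gcd(103, 24) = 1.
1 divides 45, so solutions exist.
By Bézout, 24×(-30) + 103×(7) = 1.
So 24×(-30) ≡ 1 (mod 103); multiply by 45: x ≡ -1350 (mod 103).
Smallest nonnegative: x = -1350 mod 103 = 92.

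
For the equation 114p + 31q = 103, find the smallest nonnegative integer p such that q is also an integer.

30

gcd(114, 31) = 1  (114 = 3·31 + 21, 31 = 1·21 + 10, 21 = 2·10 + 1, 10 = 10·1).
1 divides 103, so solutions exist.
Back-substituting, 114·(3) + 31·(-11) = 1.
Scale by 103/1 = 103: (p₀, q₀) = (309, -1133).
General solution: p = 309 + 31t, q = -1133 - 114t for integer t.
p ≥ 0: smallest is 309 mod 31 = 30 (at t = -9), with q = -107.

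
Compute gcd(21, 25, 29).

gcd(25, 21) = 1  (25 = 1*21 + 4, 21 = 5*4 + 1, 4 = 4*1).
gcd(1, 29) = 1.

1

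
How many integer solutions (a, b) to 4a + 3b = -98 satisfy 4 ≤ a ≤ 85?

gcd(4, 3) = 1.
By Bézout, 4·(1) + 3·(-1) = 1.
Particular solution: (1, -34).
General solution: a = 1 + 3t, b = -34 - 4t for integer t.
4 ≤ 1 + 3t ≤ 85 gives t ∈ [1, 28], which is 28 values.

28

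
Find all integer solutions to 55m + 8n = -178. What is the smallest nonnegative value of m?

gcd(55, 8) = 1.
1 divides -178, so solutions exist.
By Bézout, 55*(-1) + 8*(7) = 1.
Scale by -178/1 = -178: (m₀, n₀) = (178, -1246).
General solution: m = 178 + 8t, n = -1246 - 55t for integer t.
m ≥ 0: smallest is 178 mod 8 = 2 (at t = -22), with n = -36.

2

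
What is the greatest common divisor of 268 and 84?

4

gcd(268, 84) = 4  (268 = 3×84 + 16, 84 = 5×16 + 4, 16 = 4×4).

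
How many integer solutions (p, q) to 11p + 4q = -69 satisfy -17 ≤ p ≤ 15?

gcd(11, 4) = 1  (11 = 2×4 + 3, 4 = 1×3 + 1, 3 = 3×1).
Back-substituting, 11×(-1) + 4×(3) = 1.
Scale by -69: particular solution (69, -207); reduce p mod 4: (1, -20).
General solution: p = 1 + 4t, q = -20 - 11t for integer t.
-17 ≤ 1 + 4t ≤ 15 gives t ∈ [-4, 3], which is 8 values.

8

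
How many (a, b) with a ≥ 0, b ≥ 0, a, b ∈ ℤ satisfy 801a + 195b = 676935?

13

gcd(801, 195) = 3  (801 = 4·195 + 21, 195 = 9·21 + 6, 21 = 3·6 + 3, 6 = 2·3).
Back-substituting, 801·(28) + 195·(-115) = 3.
Scale by 225645: one solution is (6318060, -25949175). Reduce a mod 65: (60, 3225).
General: a = 60 + 65t, b = 3225 - 267t.
a ≥ 0 ⇒ t ≥ 0; b ≥ 0 ⇒ t ≤ 12. So t ∈ [0, 12]: 13 solutions.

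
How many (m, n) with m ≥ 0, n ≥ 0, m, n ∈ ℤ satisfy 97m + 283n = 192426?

7

gcd(283, 97):
  283 = 2*97 + 89
  97 = 1*89 + 8
  89 = 11*8 + 1
  8 = 8*1
so gcd(283, 97) = 1.
Back-substitute for Bézout coefficients:
  1 = 89 - 11*8
  ... = 97*(-35) + 283*(12)
Scale by 192426: one solution is (-6734910, 2309112). Reduce m mod 283: (207, 609).
General: m = 207 + 283t, n = 609 - 97t.
m ≥ 0 ⇒ t ≥ 0; n ≥ 0 ⇒ t ≤ 6. So t ∈ [0, 6]: 7 solutions.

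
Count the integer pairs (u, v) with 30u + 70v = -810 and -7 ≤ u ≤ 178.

27

gcd(70, 30) = 10.
By Bézout, 30*(-2) + 70*(1) = 10.
Particular solution: (1, -12).
General solution: u = 1 + 7t, v = -12 - 3t for integer t.
-7 ≤ 1 + 7t ≤ 178 gives t ∈ [-1, 25], which is 27 values.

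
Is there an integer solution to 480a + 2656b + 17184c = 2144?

yes

gcd(2656, 480) = 32  (2656 = 5·480 + 256, 480 = 1·256 + 224, 256 = 1·224 + 32, 224 = 7·32).
gcd(32, 17184) = 32.
32 divides 2144, so integer solutions exist.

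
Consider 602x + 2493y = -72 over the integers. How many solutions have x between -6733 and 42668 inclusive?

19

gcd(2493, 602):
  2493 = 4*602 + 85
  602 = 7*85 + 7
  85 = 12*7 + 1
  7 = 7*1
so gcd(2493, 602) = 1.
Back-substitute for Bézout coefficients:
  1 = 85 - 12*7
  ... = 602*(-352) + 2493*(85)
Scale by -72: particular solution (25344, -6120); reduce x mod 2493: (414, -100).
General solution: x = 414 + 2493t, y = -100 - 602t for integer t.
-6733 ≤ 414 + 2493t ≤ 42668 gives t ∈ [-2, 16], which is 19 values.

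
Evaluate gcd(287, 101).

gcd(287, 101):
  287 = 2×101 + 85
  101 = 1×85 + 16
  85 = 5×16 + 5
  16 = 3×5 + 1
  5 = 5×1
so gcd(287, 101) = 1.

1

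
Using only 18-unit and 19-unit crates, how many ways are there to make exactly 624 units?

Need nonnegative integers with 18j + 19k = 624.
gcd(18, 19) = 1, and 18·(-1) + 19·(1) = 1.
So (j₀, k₀) = (-624, 624); general j = -624 + 19t, k = 624 - 18t.
j ≥ 0 ⇒ t ≥ 33; k ≥ 0 ⇒ t ≤ 34. That's 2 values of t.

2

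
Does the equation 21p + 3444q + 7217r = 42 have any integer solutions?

gcd(3444, 21) = 21.
gcd(21, 7217) = 7.
7 divides 42, so integer solutions exist.

yes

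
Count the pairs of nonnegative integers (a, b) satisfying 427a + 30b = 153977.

gcd(427, 30) = 1  (427 = 14×30 + 7, 30 = 4×7 + 2, 7 = 3×2 + 1, 2 = 2×1).
Back-substituting, 427×(13) + 30×(-185) = 1.
Scale by 153977: one solution is (2001701, -28485745). Reduce a mod 30: (11, 4976).
General: a = 11 + 30t, b = 4976 - 427t.
a ≥ 0 ⇒ t ≥ 0; b ≥ 0 ⇒ t ≤ 11. So t ∈ [0, 11]: 12 solutions.

12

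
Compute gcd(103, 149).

gcd(149, 103):
  149 = 1·103 + 46
  103 = 2·46 + 11
  46 = 4·11 + 2
  11 = 5·2 + 1
  2 = 2·1
so gcd(149, 103) = 1.

1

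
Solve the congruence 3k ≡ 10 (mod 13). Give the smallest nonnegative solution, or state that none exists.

12

gcd(13, 3) = 1  (13 = 4*3 + 1, 3 = 3*1).
1 divides 10, so solutions exist.
Back-substituting, 3*(-4) + 13*(1) = 1.
So 3*(-4) ≡ 1 (mod 13); multiply by 10: k ≡ -40 (mod 13).
Smallest nonnegative: k = -40 mod 13 = 12.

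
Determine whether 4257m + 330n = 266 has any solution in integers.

no

gcd(4257, 330) = 33.
33 does not divide 266 (remainder 2), so no integer solutions.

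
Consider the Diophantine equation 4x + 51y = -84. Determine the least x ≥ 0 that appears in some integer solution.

gcd(51, 4) = 1.
1 divides -84, so solutions exist.
By Bézout, 4·(13) + 51·(-1) = 1.
Scale by -84/1 = -84: (x₀, y₀) = (-1092, 84).
General solution: x = -1092 + 51t, y = 84 - 4t for integer t.
x ≥ 0: smallest is -1092 mod 51 = 30 (at t = 22), with y = -4.

30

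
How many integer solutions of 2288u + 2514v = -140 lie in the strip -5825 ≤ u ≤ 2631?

7

gcd(2514, 2288) = 2  (2514 = 1*2288 + 226, 2288 = 10*226 + 28, 226 = 8*28 + 2, 28 = 14*2).
Back-substituting, 2288*(-89) + 2514*(81) = 2.
Scale by -70: particular solution (6230, -5670); reduce u mod 1257: (1202, -1094).
General solution: u = 1202 + 1257t, v = -1094 - 1144t for integer t.
-5825 ≤ 1202 + 1257t ≤ 2631 gives t ∈ [-5, 1], which is 7 values.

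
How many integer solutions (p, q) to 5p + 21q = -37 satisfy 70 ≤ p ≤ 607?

gcd(21, 5):
  21 = 4×5 + 1
  5 = 5×1
so gcd(21, 5) = 1.
Back-substitute for Bézout coefficients:
  1 = 21 - 4×5
  ... = 5×(-4) + 21×(1)
Scale by -37: particular solution (148, -37); reduce p mod 21: (1, -2).
General solution: p = 1 + 21t, q = -2 - 5t for integer t.
70 ≤ 1 + 21t ≤ 607 gives t ∈ [4, 28], which is 25 values.

25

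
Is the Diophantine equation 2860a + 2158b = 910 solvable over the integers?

yes

gcd(2860, 2158) = 26.
26 divides 910, so integer solutions exist.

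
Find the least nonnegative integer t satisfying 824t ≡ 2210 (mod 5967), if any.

4420

gcd(5967, 824):
  5967 = 7×824 + 199
  824 = 4×199 + 28
  199 = 7×28 + 3
  28 = 9×3 + 1
  3 = 3×1
so gcd(5967, 824) = 1.
1 divides 2210, so solutions exist.
Back-substitute for Bézout coefficients:
  1 = 28 - 9×3
  ... = 824×(1919) + 5967×(-265)
So 824×(1919) ≡ 1 (mod 5967); multiply by 2210: t ≡ 4240990 (mod 5967).
Smallest nonnegative: t = 4240990 mod 5967 = 4420.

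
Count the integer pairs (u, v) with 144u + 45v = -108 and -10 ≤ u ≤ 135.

gcd(144, 45) = 9  (144 = 3*45 + 9, 45 = 5*9).
Back-substituting, 144*(1) + 45*(-3) = 9.
Scale by -12: particular solution (-12, 36); reduce u mod 5: (3, -12).
General solution: u = 3 + 5t, v = -12 - 16t for integer t.
-10 ≤ 3 + 5t ≤ 135 gives t ∈ [-2, 26], which is 29 values.

29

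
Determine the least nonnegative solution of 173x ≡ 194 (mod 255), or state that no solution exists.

178

gcd(255, 173):
  255 = 1×173 + 82
  173 = 2×82 + 9
  82 = 9×9 + 1
  9 = 9×1
so gcd(255, 173) = 1.
1 divides 194, so solutions exist.
Back-substitute for Bézout coefficients:
  1 = 82 - 9×9
  ... = 173×(-28) + 255×(19)
So 173×(-28) ≡ 1 (mod 255); multiply by 194: x ≡ -5432 (mod 255).
Smallest nonnegative: x = -5432 mod 255 = 178.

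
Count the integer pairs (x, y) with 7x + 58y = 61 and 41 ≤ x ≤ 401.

6

gcd(58, 7) = 1  (58 = 8×7 + 2, 7 = 3×2 + 1, 2 = 2×1).
Back-substituting, 7×(25) + 58×(-3) = 1.
Scale by 61: particular solution (1525, -183); reduce x mod 58: (17, -1).
General solution: x = 17 + 58t, y = -1 - 7t for integer t.
41 ≤ 17 + 58t ≤ 401 gives t ∈ [1, 6], which is 6 values.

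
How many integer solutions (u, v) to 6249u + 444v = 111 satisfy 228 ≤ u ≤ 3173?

gcd(6249, 444) = 3.
By Bézout, 6249·(27) + 444·(-380) = 3.
Particular solution: (111, -1562).
General solution: u = 111 + 148t, v = -1562 - 2083t for integer t.
228 ≤ 111 + 148t ≤ 3173 gives t ∈ [1, 20], which is 20 values.

20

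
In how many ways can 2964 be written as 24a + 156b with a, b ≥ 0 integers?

gcd(156, 24) = 12.
By Bézout, 24·(-6) + 156·(1) = 12.
One solution: (0, 19).
General: a = 0 + 13t, b = 19 - 2t.
a ≥ 0 ⇒ t ≥ 0; b ≥ 0 ⇒ t ≤ 9. So t ∈ [0, 9]: 10 solutions.

10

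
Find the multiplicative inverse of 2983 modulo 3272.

gcd(3272, 2983) = 1.
By Bézout, 2983×(-985) + 3272×(898) = 1.
So 2983×-985 ≡ 1 (mod 3272), and -985 mod 3272 = 2287.

2287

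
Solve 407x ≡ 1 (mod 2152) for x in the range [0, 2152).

423

gcd(2152, 407) = 1  (2152 = 5×407 + 117, 407 = 3×117 + 56, 117 = 2×56 + 5, 56 = 11×5 + 1, 5 = 5×1).
Back-substituting, 407×(423) + 2152×(-80) = 1.
So 407×423 ≡ 1 (mod 2152), and 423 mod 2152 = 423.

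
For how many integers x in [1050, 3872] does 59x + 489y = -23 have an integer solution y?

gcd(489, 59) = 1.
By Bézout, 59*(-58) + 489*(7) = 1.
Particular solution: (356, -43).
General solution: x = 356 + 489t, y = -43 - 59t for integer t.
1050 ≤ 356 + 489t ≤ 3872 gives t ∈ [2, 7], which is 6 values.

6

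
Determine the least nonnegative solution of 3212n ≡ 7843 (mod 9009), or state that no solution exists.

95

gcd(9009, 3212) = 11.
11 divides 7843, so solutions exist.
By Bézout, 3212×(115) + 9009×(-41) = 11.
So 3212×(115) ≡ 11 (mod 9009); multiply by 713: n ≡ 81995 (mod 819).
Smallest nonnegative: n = 81995 mod 819 = 95.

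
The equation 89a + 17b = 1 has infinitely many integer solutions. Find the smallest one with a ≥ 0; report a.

gcd(89, 17):
  89 = 5·17 + 4
  17 = 4·4 + 1
  4 = 4·1
so gcd(89, 17) = 1.
1 divides 1, so solutions exist.
Back-substitute for Bézout coefficients:
  1 = 17 - 4·4
  ... = 89·(-4) + 17·(21)
Scale by 1/1 = 1: (a₀, b₀) = (-4, 21).
General solution: a = -4 + 17t, b = 21 - 89t for integer t.
a ≥ 0: smallest is -4 mod 17 = 13 (at t = 1), with b = -68.

13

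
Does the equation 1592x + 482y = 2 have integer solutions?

gcd(1592, 482):
  1592 = 3*482 + 146
  482 = 3*146 + 44
  146 = 3*44 + 14
  44 = 3*14 + 2
  14 = 7*2
so gcd(1592, 482) = 2.
2 divides 2, so integer solutions exist.

yes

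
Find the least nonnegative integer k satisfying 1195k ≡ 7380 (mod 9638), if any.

2950

gcd(9638, 1195) = 1.
1 divides 7380, so solutions exist.
By Bézout, 1195*(3089) + 9638*(-383) = 1.
So 1195*(3089) ≡ 1 (mod 9638); multiply by 7380: k ≡ 22796820 (mod 9638).
Smallest nonnegative: k = 22796820 mod 9638 = 2950.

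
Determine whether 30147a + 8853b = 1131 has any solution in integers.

gcd(30147, 8853) = 39  (30147 = 3×8853 + 3588, 8853 = 2×3588 + 1677, 3588 = 2×1677 + 234, 1677 = 7×234 + 39, 234 = 6×39).
39 divides 1131, so integer solutions exist.

yes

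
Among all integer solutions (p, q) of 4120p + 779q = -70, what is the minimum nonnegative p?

gcd(4120, 779) = 1  (4120 = 5×779 + 225, 779 = 3×225 + 104, 225 = 2×104 + 17, 104 = 6×17 + 2, 17 = 8×2 + 1, 2 = 2×1).
1 divides -70, so solutions exist.
Back-substituting, 4120×(367) + 779×(-1941) = 1.
Scale by -70/1 = -70: (p₀, q₀) = (-25690, 135870).
General solution: p = -25690 + 779t, q = 135870 - 4120t for integer t.
p ≥ 0: smallest is -25690 mod 779 = 17 (at t = 33), with q = -90.

17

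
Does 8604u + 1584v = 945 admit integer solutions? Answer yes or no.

gcd(8604, 1584) = 36.
36 does not divide 945 (remainder 9), so no integer solutions.

no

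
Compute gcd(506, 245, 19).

gcd(506, 245):
  506 = 2×245 + 16
  245 = 15×16 + 5
  16 = 3×5 + 1
  5 = 5×1
so gcd(506, 245) = 1.
gcd(1, 19) = 1.

1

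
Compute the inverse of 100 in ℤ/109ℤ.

12

gcd(109, 100) = 1.
By Bézout, 100*(12) + 109*(-11) = 1.
So 100*12 ≡ 1 (mod 109), and 12 mod 109 = 12.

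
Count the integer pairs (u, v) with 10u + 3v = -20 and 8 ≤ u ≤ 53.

15

gcd(10, 3):
  10 = 3×3 + 1
  3 = 3×1
so gcd(10, 3) = 1.
Back-substitute for Bézout coefficients:
  1 = 10 - 3×3
  ... = 10×(1) + 3×(-3)
Scale by -20: particular solution (-20, 60); reduce u mod 3: (1, -10).
General solution: u = 1 + 3t, v = -10 - 10t for integer t.
8 ≤ 1 + 3t ≤ 53 gives t ∈ [3, 17], which is 15 values.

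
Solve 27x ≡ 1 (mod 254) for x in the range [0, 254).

gcd(254, 27) = 1.
By Bézout, 27·(-47) + 254·(5) = 1.
So 27·-47 ≡ 1 (mod 254), and -47 mod 254 = 207.

207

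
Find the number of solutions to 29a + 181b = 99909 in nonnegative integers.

19

gcd(181, 29):
  181 = 6·29 + 7
  29 = 4·7 + 1
  7 = 7·1
so gcd(181, 29) = 1.
Back-substitute for Bézout coefficients:
  1 = 29 - 4·7
  ... = 29·(25) + 181·(-4)
Scale by 99909: one solution is (2497725, -399636). Reduce a mod 181: (106, 535).
General: a = 106 + 181t, b = 535 - 29t.
a ≥ 0 ⇒ t ≥ 0; b ≥ 0 ⇒ t ≤ 18. So t ∈ [0, 18]: 19 solutions.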